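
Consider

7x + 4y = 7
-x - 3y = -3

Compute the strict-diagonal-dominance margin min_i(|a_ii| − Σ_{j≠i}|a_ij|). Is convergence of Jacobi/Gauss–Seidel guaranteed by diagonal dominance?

2

row 1: |7| − (4) = 3
row 2: |-3| − (1) = 2
minimum over rows = 2 → strictly diagonally dominant (convergence guaranteed)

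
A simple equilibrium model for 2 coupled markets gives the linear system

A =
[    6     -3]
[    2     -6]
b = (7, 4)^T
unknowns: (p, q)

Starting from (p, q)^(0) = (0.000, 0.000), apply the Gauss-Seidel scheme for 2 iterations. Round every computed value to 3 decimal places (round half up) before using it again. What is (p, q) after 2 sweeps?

Iteration 1:
  p = (7 - (-3)·0.000) / (6) = 1.167
  q = (4 - (2)·1.167) / (-6) = -0.278
Iteration 2:
  p = (7 - (-3)·-0.278) / (6) = 1.028
  q = (4 - (2)·1.028) / (-6) = -0.324

(1.028, -0.324)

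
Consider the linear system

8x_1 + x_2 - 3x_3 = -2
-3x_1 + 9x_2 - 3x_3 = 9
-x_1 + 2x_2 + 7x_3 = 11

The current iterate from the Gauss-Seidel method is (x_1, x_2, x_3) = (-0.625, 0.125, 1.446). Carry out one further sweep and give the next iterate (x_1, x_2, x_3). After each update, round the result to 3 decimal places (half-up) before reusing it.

One sweep:
  x_1 = (-2 - (1)·0.125 - (-3)·1.446) / (8) = 0.277
  x_2 = (9 - (-3)·0.277 - (-3)·1.446) / (9) = 1.574
  x_3 = (11 - (-1)·0.277 - (2)·1.574) / (7) = 1.161

(0.277, 1.574, 1.161)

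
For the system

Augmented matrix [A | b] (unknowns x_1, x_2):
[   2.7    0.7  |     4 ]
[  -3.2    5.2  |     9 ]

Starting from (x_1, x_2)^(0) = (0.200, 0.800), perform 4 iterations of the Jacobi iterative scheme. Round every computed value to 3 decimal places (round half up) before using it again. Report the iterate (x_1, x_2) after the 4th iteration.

(0.873, 2.241)

Iteration 1:
  x_1 = (4 - (0.7)·0.800) / (2.7) = 1.274
  x_2 = (9 - (-3.2)·0.200) / (5.2) = 1.854
Iteration 2:
  x_1 = (4 - (0.7)·1.854) / (2.7) = 1.001
  x_2 = (9 - (-3.2)·1.274) / (5.2) = 2.515
Iteration 3:
  x_1 = (4 - (0.7)·2.515) / (2.7) = 0.829
  x_2 = (9 - (-3.2)·1.001) / (5.2) = 2.347
Iteration 4:
  x_1 = (4 - (0.7)·2.347) / (2.7) = 0.873
  x_2 = (9 - (-3.2)·0.829) / (5.2) = 2.241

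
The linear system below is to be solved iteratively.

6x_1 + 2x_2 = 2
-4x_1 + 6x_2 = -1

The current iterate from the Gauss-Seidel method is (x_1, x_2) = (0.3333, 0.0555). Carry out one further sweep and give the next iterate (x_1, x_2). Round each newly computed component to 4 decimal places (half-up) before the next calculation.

One sweep:
  x_1 = (2 - (2)·0.0555) / (6) = 0.3148
  x_2 = (-1 - (-4)·0.3148) / (6) = 0.0432

(0.3148, 0.0432)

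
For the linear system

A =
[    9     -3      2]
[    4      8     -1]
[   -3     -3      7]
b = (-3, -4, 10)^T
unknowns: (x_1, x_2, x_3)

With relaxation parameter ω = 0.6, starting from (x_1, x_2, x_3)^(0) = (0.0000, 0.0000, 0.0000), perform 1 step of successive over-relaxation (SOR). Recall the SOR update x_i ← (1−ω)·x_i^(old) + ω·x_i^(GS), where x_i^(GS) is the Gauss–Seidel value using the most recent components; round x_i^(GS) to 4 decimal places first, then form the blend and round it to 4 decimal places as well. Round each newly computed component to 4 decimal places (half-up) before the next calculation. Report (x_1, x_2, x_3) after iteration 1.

Iteration 1:
  x_1: GS value = (-3 - (-3)·0.0000 - (2)·0.0000) / (9) = -0.3333;  x_1 ← (1−ω)·0.0000 + ω·-0.3333 = -0.2000
  x_2: GS value = (-4 - (4)·-0.2000 - (-1)·0.0000) / (8) = -0.4000;  x_2 ← (1−ω)·0.0000 + ω·-0.4000 = -0.2400
  x_3: GS value = (10 - (-3)·-0.2000 - (-3)·-0.2400) / (7) = 1.2400;  x_3 ← (1−ω)·0.0000 + ω·1.2400 = 0.7440

(-0.2000, -0.2400, 0.7440)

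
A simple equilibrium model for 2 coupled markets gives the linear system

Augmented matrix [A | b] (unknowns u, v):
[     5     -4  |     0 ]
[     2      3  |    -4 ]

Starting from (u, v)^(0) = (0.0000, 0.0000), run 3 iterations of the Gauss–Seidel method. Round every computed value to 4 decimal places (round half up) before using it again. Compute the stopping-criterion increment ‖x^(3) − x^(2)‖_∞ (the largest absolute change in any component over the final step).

0.5688

Iteration 1:
  u = (0 - (-4)·0.0000) / (5) = 0.0000
  v = (-4 - (2)·0.0000) / (3) = -1.3333
Iteration 2:
  u = (0 - (-4)·-1.3333) / (5) = -1.0666
  v = (-4 - (2)·-1.0666) / (3) = -0.6223
Iteration 3:
  u = (0 - (-4)·-0.6223) / (5) = -0.4978
  v = (-4 - (2)·-0.4978) / (3) = -1.0015
Change: (0.5688, -0.3792) → max |·| = 0.5688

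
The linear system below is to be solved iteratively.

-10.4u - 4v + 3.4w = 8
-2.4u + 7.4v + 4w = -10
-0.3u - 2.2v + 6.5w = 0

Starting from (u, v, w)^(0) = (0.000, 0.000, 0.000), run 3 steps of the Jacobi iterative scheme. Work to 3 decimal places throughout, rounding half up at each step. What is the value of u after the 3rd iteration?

Iteration 1:
  u = (8 - (-4)·0.000 - (3.4)·0.000) / (-10.4) = -0.769
  v = (-10 - (-2.4)·0.000 - (4)·0.000) / (7.4) = -1.351
  w = (0 - (-0.3)·0.000 - (-2.2)·0.000) / (6.5) = 0.000
Iteration 2:
  u = (8 - (-4)·-1.351 - (3.4)·0.000) / (-10.4) = -0.250
  v = (-10 - (-2.4)·-0.769 - (4)·0.000) / (7.4) = -1.601
  w = (0 - (-0.3)·-0.769 - (-2.2)·-1.351) / (6.5) = -0.493
Iteration 3:
  u = (8 - (-4)·-1.601 - (3.4)·-0.493) / (-10.4) = -0.315
  v = (-10 - (-2.4)·-0.250 - (4)·-0.493) / (7.4) = -1.166
  w = (0 - (-0.3)·-0.250 - (-2.2)·-1.601) / (6.5) = -0.553

-0.315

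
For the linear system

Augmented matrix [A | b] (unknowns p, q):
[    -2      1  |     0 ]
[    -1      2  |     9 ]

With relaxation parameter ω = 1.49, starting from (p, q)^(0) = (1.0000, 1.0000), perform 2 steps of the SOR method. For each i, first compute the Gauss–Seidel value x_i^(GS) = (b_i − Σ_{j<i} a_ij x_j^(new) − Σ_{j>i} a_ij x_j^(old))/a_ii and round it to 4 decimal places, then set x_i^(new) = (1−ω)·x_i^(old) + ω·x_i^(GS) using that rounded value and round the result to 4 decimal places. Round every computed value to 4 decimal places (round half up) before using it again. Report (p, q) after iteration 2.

(4.6468, 7.0284)

Iteration 1:
  p: GS value = (0 - (1)·1.0000) / (-2) = 0.5000;  p ← (1−ω)·1.0000 + ω·0.5000 = 0.2550
  q: GS value = (9 - (-1)·0.2550) / (2) = 4.6275;  q ← (1−ω)·1.0000 + ω·4.6275 = 6.4050
Iteration 2:
  p: GS value = (0 - (1)·6.4050) / (-2) = 3.2025;  p ← (1−ω)·0.2550 + ω·3.2025 = 4.6468
  q: GS value = (9 - (-1)·4.6468) / (2) = 6.8234;  q ← (1−ω)·6.4050 + ω·6.8234 = 7.0284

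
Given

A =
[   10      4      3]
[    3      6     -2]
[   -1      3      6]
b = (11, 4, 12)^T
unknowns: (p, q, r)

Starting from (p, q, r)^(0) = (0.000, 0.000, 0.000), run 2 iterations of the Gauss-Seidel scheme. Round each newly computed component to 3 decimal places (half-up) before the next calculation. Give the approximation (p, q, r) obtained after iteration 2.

Iteration 1:
  p = (11 - (4)·0.000 - (3)·0.000) / (10) = 1.100
  q = (4 - (3)·1.100 - (-2)·0.000) / (6) = 0.117
  r = (12 - (-1)·1.100 - (3)·0.117) / (6) = 2.125
Iteration 2:
  p = (11 - (4)·0.117 - (3)·2.125) / (10) = 0.416
  q = (4 - (3)·0.416 - (-2)·2.125) / (6) = 1.167
  r = (12 - (-1)·0.416 - (3)·1.167) / (6) = 1.486

(0.416, 1.167, 1.486)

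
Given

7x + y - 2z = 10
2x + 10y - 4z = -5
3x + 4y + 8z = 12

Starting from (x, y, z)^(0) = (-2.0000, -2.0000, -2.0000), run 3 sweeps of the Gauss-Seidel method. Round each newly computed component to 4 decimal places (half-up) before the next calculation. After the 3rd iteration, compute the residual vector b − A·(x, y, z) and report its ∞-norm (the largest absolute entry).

1.3784

Iteration 1:
  x = (10 - (1)·-2.0000 - (-2)·-2.0000) / (7) = 1.1429
  y = (-5 - (2)·1.1429 - (-4)·-2.0000) / (10) = -1.5286
  z = (12 - (3)·1.1429 - (4)·-1.5286) / (8) = 1.8357
Iteration 2:
  x = (10 - (1)·-1.5286 - (-2)·1.8357) / (7) = 2.1714
  y = (-5 - (2)·2.1714 - (-4)·1.8357) / (10) = -0.2000
  z = (12 - (3)·2.1714 - (4)·-0.2000) / (8) = 0.7857
Iteration 3:
  x = (10 - (1)·-0.2000 - (-2)·0.7857) / (7) = 1.6816
  y = (-5 - (2)·1.6816 - (-4)·0.7857) / (10) = -0.5220
  z = (12 - (3)·1.6816 - (4)·-0.5220) / (8) = 1.1304
Residual b − A·x = (1.0116, 1.3784, 0.0000); ∞-norm = 1.3784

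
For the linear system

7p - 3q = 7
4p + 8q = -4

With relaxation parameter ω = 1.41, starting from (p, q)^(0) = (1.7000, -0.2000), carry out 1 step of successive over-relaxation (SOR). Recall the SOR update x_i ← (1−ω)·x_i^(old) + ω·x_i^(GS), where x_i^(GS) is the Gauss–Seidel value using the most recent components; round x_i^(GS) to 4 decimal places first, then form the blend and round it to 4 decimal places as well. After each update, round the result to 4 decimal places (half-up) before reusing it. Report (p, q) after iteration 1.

(0.5922, -1.0405)

Iteration 1:
  p: GS value = (7 - (-3)·-0.2000) / (7) = 0.9143;  p ← (1−ω)·1.7000 + ω·0.9143 = 0.5922
  q: GS value = (-4 - (4)·0.5922) / (8) = -0.7961;  q ← (1−ω)·-0.2000 + ω·-0.7961 = -1.0405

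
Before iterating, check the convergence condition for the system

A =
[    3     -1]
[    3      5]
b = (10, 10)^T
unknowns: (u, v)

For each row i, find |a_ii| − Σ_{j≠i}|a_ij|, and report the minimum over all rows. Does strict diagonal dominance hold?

row 1: |3| − (1) = 2
row 2: |5| − (3) = 2
minimum over rows = 2 → strictly diagonally dominant (convergence guaranteed)

2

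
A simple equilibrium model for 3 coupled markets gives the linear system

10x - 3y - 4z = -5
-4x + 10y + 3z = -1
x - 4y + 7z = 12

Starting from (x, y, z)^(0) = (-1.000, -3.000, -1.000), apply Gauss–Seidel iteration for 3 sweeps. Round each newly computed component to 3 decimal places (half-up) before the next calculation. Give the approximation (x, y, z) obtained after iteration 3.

Iteration 1:
  x = (-5 - (-3)·-3.000 - (-4)·-1.000) / (10) = -1.800
  y = (-1 - (-4)·-1.800 - (3)·-1.000) / (10) = -0.520
  z = (12 - (1)·-1.800 - (-4)·-0.520) / (7) = 1.674
Iteration 2:
  x = (-5 - (-3)·-0.520 - (-4)·1.674) / (10) = 0.014
  y = (-1 - (-4)·0.014 - (3)·1.674) / (10) = -0.597
  z = (12 - (1)·0.014 - (-4)·-0.597) / (7) = 1.371
Iteration 3:
  x = (-5 - (-3)·-0.597 - (-4)·1.371) / (10) = -0.131
  y = (-1 - (-4)·-0.131 - (3)·1.371) / (10) = -0.564
  z = (12 - (1)·-0.131 - (-4)·-0.564) / (7) = 1.411

(-0.131, -0.564, 1.411)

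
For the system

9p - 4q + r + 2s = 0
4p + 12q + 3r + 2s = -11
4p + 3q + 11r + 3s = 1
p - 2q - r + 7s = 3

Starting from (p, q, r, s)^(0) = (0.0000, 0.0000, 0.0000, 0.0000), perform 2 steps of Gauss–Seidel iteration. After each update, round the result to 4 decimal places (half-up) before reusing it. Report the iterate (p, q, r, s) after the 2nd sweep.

(-0.4932, -0.8734, 0.4497, 0.3137)

Iteration 1:
  p = (0 - (-4)·0.0000 - (1)·0.0000 - (2)·0.0000) / (9) = 0.0000
  q = (-11 - (4)·0.0000 - (3)·0.0000 - (2)·0.0000) / (12) = -0.9167
  r = (1 - (4)·0.0000 - (3)·-0.9167 - (3)·0.0000) / (11) = 0.3409
  s = (3 - (1)·0.0000 - (-2)·-0.9167 - (-1)·0.3409) / (7) = 0.2154
Iteration 2:
  p = (0 - (-4)·-0.9167 - (1)·0.3409 - (2)·0.2154) / (9) = -0.4932
  q = (-11 - (4)·-0.4932 - (3)·0.3409 - (2)·0.2154) / (12) = -0.8734
  r = (1 - (4)·-0.4932 - (3)·-0.8734 - (3)·0.2154) / (11) = 0.4497
  s = (3 - (1)·-0.4932 - (-2)·-0.8734 - (-1)·0.4497) / (7) = 0.3137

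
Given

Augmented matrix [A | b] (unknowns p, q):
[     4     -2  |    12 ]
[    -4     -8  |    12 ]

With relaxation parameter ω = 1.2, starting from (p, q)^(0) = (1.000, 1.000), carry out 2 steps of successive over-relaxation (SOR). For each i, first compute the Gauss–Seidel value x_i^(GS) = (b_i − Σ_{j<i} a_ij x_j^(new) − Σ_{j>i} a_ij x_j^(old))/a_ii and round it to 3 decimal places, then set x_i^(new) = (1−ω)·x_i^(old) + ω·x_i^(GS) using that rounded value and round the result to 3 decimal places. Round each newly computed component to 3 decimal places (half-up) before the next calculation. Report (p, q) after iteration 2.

Iteration 1:
  p: GS value = (12 - (-2)·1.000) / (4) = 3.500;  p ← (1−ω)·1.000 + ω·3.500 = 4.000
  q: GS value = (12 - (-4)·4.000) / (-8) = -3.500;  q ← (1−ω)·1.000 + ω·-3.500 = -4.400
Iteration 2:
  p: GS value = (12 - (-2)·-4.400) / (4) = 0.800;  p ← (1−ω)·4.000 + ω·0.800 = 0.160
  q: GS value = (12 - (-4)·0.160) / (-8) = -1.580;  q ← (1−ω)·-4.400 + ω·-1.580 = -1.016

(0.160, -1.016)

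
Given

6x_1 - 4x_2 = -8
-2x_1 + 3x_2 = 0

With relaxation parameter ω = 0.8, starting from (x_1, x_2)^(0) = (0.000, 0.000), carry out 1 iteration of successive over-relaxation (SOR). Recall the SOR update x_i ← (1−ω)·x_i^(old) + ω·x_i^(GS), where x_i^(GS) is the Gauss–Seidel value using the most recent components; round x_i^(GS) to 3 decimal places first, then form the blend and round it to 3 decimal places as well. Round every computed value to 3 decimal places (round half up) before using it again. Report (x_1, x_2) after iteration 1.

(-1.066, -0.569)

Iteration 1:
  x_1: GS value = (-8 - (-4)·0.000) / (6) = -1.333;  x_1 ← (1−ω)·0.000 + ω·-1.333 = -1.066
  x_2: GS value = (0 - (-2)·-1.066) / (3) = -0.711;  x_2 ← (1−ω)·0.000 + ω·-0.711 = -0.569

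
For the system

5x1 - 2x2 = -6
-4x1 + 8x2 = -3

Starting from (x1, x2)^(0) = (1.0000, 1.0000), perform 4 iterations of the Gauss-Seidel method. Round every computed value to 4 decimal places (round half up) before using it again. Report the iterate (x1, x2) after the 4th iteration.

(-1.6804, -1.2152)

Iteration 1:
  x1 = (-6 - (-2)·1.0000) / (5) = -0.8000
  x2 = (-3 - (-4)·-0.8000) / (8) = -0.7750
Iteration 2:
  x1 = (-6 - (-2)·-0.7750) / (5) = -1.5100
  x2 = (-3 - (-4)·-1.5100) / (8) = -1.1300
Iteration 3:
  x1 = (-6 - (-2)·-1.1300) / (5) = -1.6520
  x2 = (-3 - (-4)·-1.6520) / (8) = -1.2010
Iteration 4:
  x1 = (-6 - (-2)·-1.2010) / (5) = -1.6804
  x2 = (-3 - (-4)·-1.6804) / (8) = -1.2152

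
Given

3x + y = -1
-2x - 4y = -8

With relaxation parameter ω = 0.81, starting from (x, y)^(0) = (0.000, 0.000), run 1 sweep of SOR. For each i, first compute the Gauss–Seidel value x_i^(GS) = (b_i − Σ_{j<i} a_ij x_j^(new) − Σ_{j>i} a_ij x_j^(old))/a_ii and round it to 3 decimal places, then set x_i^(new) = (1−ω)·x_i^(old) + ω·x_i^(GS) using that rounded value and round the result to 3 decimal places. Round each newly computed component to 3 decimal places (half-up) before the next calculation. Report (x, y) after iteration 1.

Iteration 1:
  x: GS value = (-1 - (1)·0.000) / (3) = -0.333;  x ← (1−ω)·0.000 + ω·-0.333 = -0.270
  y: GS value = (-8 - (-2)·-0.270) / (-4) = 2.135;  y ← (1−ω)·0.000 + ω·2.135 = 1.729

(-0.270, 1.729)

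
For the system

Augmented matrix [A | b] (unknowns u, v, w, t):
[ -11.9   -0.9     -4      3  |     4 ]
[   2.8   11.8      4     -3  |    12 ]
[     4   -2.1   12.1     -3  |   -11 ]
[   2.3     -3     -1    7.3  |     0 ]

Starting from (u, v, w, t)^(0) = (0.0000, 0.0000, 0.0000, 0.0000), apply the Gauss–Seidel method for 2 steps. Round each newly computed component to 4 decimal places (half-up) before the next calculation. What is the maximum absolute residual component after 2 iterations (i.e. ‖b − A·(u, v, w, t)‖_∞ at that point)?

Iteration 1:
  u = (4 - (-0.9)·0.0000 - (-4)·0.0000 - (3)·0.0000) / (-11.9) = -0.3361
  v = (12 - (2.8)·-0.3361 - (4)·0.0000 - (-3)·0.0000) / (11.8) = 1.0967
  w = (-11 - (4)·-0.3361 - (-2.1)·1.0967 - (-3)·0.0000) / (12.1) = -0.6076
  t = (0 - (2.3)·-0.3361 - (-3)·1.0967 - (-1)·-0.6076) / (7.3) = 0.4734
Iteration 2:
  u = (4 - (-0.9)·1.0967 - (-4)·-0.6076 - (3)·0.4734) / (-11.9) = -0.0955
  v = (12 - (2.8)·-0.0955 - (4)·-0.6076 - (-3)·0.4734) / (11.8) = 1.3659
  w = (-11 - (4)·-0.0955 - (-2.1)·1.3659 - (-3)·0.4734) / (12.1) = -0.5231
  t = (0 - (2.3)·-0.0955 - (-3)·1.3659 - (-1)·-0.5231) / (7.3) = 0.5198
Residual b − A·x = (0.4411, -0.1984, 0.1393, -0.0003); ∞-norm = 0.4411

0.4411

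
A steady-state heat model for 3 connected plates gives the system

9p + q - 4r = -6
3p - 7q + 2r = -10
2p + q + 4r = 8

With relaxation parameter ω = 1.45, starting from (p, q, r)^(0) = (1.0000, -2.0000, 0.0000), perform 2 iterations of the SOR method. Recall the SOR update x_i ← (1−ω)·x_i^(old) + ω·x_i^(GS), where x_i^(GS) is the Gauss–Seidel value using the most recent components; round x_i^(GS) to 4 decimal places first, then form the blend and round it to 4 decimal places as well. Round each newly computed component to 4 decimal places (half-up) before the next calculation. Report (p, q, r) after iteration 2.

(1.0016, 2.8488, -0.1472)

Iteration 1:
  p: GS value = (-6 - (1)·-2.0000 - (-4)·0.0000) / (9) = -0.4444;  p ← (1−ω)·1.0000 + ω·-0.4444 = -1.0944
  q: GS value = (-10 - (3)·-1.0944 - (2)·0.0000) / (-7) = 0.9595;  q ← (1−ω)·-2.0000 + ω·0.9595 = 2.2913
  r: GS value = (8 - (2)·-1.0944 - (1)·2.2913) / (4) = 1.9744;  r ← (1−ω)·0.0000 + ω·1.9744 = 2.8629
Iteration 2:
  p: GS value = (-6 - (1)·2.2913 - (-4)·2.8629) / (9) = 0.3511;  p ← (1−ω)·-1.0944 + ω·0.3511 = 1.0016
  q: GS value = (-10 - (3)·1.0016 - (2)·2.8629) / (-7) = 2.6758;  q ← (1−ω)·2.2913 + ω·2.6758 = 2.8488
  r: GS value = (8 - (2)·1.0016 - (1)·2.8488) / (4) = 0.7870;  r ← (1−ω)·2.8629 + ω·0.7870 = -0.1472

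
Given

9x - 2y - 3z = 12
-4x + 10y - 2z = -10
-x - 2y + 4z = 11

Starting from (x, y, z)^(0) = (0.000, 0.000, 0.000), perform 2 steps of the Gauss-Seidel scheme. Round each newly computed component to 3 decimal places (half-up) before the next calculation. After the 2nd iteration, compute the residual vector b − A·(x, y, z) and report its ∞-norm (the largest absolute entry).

Iteration 1:
  x = (12 - (-2)·0.000 - (-3)·0.000) / (9) = 1.333
  y = (-10 - (-4)·1.333 - (-2)·0.000) / (10) = -0.467
  z = (11 - (-1)·1.333 - (-2)·-0.467) / (4) = 2.850
Iteration 2:
  x = (12 - (-2)·-0.467 - (-3)·2.850) / (9) = 2.180
  y = (-10 - (-4)·2.180 - (-2)·2.850) / (10) = 0.442
  z = (11 - (-1)·2.180 - (-2)·0.442) / (4) = 3.516
Residual b − A·x = (3.812, 1.332, 0.000); ∞-norm = 3.812

3.812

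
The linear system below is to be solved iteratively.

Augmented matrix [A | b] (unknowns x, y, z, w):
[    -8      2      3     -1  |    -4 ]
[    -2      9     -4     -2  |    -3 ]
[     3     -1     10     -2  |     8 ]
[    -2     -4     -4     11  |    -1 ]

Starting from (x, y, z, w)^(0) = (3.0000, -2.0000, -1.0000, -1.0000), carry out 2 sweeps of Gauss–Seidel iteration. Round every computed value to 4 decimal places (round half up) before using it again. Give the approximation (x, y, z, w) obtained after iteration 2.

Iteration 1:
  x = (-4 - (2)·-2.0000 - (3)·-1.0000 - (-1)·-1.0000) / (-8) = -0.2500
  y = (-3 - (-2)·-0.2500 - (-4)·-1.0000 - (-2)·-1.0000) / (9) = -1.0556
  z = (8 - (3)·-0.2500 - (-1)·-1.0556 - (-2)·-1.0000) / (10) = 0.5694
  w = (-1 - (-2)·-0.2500 - (-4)·-1.0556 - (-4)·0.5694) / (11) = -0.3132
Iteration 2:
  x = (-4 - (2)·-1.0556 - (3)·0.5694 - (-1)·-0.3132) / (-8) = 0.4888
  y = (-3 - (-2)·0.4888 - (-4)·0.5694 - (-2)·-0.3132) / (9) = -0.0412
  z = (8 - (3)·0.4888 - (-1)·-0.0412 - (-2)·-0.3132) / (10) = 0.5866
  w = (-1 - (-2)·0.4888 - (-4)·-0.0412 - (-4)·0.5866) / (11) = 0.1963

(0.4888, -0.0412, 0.5866, 0.1963)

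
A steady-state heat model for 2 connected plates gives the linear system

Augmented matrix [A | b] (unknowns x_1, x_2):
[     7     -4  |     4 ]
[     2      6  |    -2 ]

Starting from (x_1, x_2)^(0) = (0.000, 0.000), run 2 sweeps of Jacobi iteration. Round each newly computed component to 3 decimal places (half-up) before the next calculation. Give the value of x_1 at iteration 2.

Iteration 1:
  x_1 = (4 - (-4)·0.000) / (7) = 0.571
  x_2 = (-2 - (2)·0.000) / (6) = -0.333
Iteration 2:
  x_1 = (4 - (-4)·-0.333) / (7) = 0.381
  x_2 = (-2 - (2)·0.571) / (6) = -0.524

0.381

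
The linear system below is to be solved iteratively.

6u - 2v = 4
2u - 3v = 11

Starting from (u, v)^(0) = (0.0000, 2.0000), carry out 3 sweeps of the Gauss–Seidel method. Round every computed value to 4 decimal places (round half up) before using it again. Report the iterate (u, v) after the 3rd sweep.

(-0.6132, -4.0755)

Iteration 1:
  u = (4 - (-2)·2.0000) / (6) = 1.3333
  v = (11 - (2)·1.3333) / (-3) = -2.7778
Iteration 2:
  u = (4 - (-2)·-2.7778) / (6) = -0.2593
  v = (11 - (2)·-0.2593) / (-3) = -3.8395
Iteration 3:
  u = (4 - (-2)·-3.8395) / (6) = -0.6132
  v = (11 - (2)·-0.6132) / (-3) = -4.0755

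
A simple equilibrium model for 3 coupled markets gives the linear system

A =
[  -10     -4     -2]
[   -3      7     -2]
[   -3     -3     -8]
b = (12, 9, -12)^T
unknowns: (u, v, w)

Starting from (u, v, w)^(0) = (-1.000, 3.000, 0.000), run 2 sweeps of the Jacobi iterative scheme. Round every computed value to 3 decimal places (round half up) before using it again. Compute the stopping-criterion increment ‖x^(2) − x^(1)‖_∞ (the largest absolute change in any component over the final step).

Iteration 1:
  u = (12 - (-4)·3.000 - (-2)·0.000) / (-10) = -2.400
  v = (9 - (-3)·-1.000 - (-2)·0.000) / (7) = 0.857
  w = (-12 - (-3)·-1.000 - (-3)·3.000) / (-8) = 0.750
Iteration 2:
  u = (12 - (-4)·0.857 - (-2)·0.750) / (-10) = -1.693
  v = (9 - (-3)·-2.400 - (-2)·0.750) / (7) = 0.471
  w = (-12 - (-3)·-2.400 - (-3)·0.857) / (-8) = 2.079
Change: (0.707, -0.386, 1.329) → max |·| = 1.329

1.329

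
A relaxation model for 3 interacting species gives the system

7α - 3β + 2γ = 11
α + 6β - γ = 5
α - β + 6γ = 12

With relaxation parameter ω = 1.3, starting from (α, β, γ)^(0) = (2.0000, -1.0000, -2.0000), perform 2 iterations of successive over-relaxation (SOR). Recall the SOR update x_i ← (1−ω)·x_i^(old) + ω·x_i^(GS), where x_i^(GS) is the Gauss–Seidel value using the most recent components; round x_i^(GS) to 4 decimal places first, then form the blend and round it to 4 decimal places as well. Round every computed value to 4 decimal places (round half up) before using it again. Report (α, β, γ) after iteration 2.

Iteration 1:
  α: GS value = (11 - (-3)·-1.0000 - (2)·-2.0000) / (7) = 1.7143;  α ← (1−ω)·2.0000 + ω·1.7143 = 1.6286
  β: GS value = (5 - (1)·1.6286 - (-1)·-2.0000) / (6) = 0.2286;  β ← (1−ω)·-1.0000 + ω·0.2286 = 0.5972
  γ: GS value = (12 - (1)·1.6286 - (-1)·0.5972) / (6) = 1.8281;  γ ← (1−ω)·-2.0000 + ω·1.8281 = 2.9765
Iteration 2:
  α: GS value = (11 - (-3)·0.5972 - (2)·2.9765) / (7) = 0.9769;  α ← (1−ω)·1.6286 + ω·0.9769 = 0.7814
  β: GS value = (5 - (1)·0.7814 - (-1)·2.9765) / (6) = 1.1992;  β ← (1−ω)·0.5972 + ω·1.1992 = 1.3798
  γ: GS value = (12 - (1)·0.7814 - (-1)·1.3798) / (6) = 2.0997;  γ ← (1−ω)·2.9765 + ω·2.0997 = 1.8367

(0.7814, 1.3798, 1.8367)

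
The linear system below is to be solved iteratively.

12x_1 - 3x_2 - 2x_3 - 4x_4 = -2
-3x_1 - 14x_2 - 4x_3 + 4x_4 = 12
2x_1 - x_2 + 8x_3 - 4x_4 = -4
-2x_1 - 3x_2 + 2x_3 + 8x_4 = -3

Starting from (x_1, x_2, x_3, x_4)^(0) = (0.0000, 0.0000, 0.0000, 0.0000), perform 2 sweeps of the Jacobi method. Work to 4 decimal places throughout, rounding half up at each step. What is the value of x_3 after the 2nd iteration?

-0.7530

Iteration 1:
  x_1 = (-2 - (-3)·0.0000 - (-2)·0.0000 - (-4)·0.0000) / (12) = -0.1667
  x_2 = (12 - (-3)·0.0000 - (-4)·0.0000 - (4)·0.0000) / (-14) = -0.8571
  x_3 = (-4 - (2)·0.0000 - (-1)·0.0000 - (-4)·0.0000) / (8) = -0.5000
  x_4 = (-3 - (-2)·0.0000 - (-3)·0.0000 - (2)·0.0000) / (8) = -0.3750
Iteration 2:
  x_1 = (-2 - (-3)·-0.8571 - (-2)·-0.5000 - (-4)·-0.3750) / (12) = -0.5893
  x_2 = (12 - (-3)·-0.1667 - (-4)·-0.5000 - (4)·-0.3750) / (-14) = -0.7857
  x_3 = (-4 - (2)·-0.1667 - (-1)·-0.8571 - (-4)·-0.3750) / (8) = -0.7530
  x_4 = (-3 - (-2)·-0.1667 - (-3)·-0.8571 - (2)·-0.5000) / (8) = -0.6131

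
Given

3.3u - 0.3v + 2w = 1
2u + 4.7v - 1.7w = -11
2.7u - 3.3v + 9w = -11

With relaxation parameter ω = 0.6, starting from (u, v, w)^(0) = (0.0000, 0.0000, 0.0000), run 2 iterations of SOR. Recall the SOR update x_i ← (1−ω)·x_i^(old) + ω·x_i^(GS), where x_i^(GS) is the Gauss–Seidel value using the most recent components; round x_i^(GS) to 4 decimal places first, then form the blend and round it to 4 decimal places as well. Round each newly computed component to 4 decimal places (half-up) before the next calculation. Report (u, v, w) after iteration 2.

(0.5700, -2.3656, -1.7904)

Iteration 1:
  u: GS value = (1 - (-0.3)·0.0000 - (2)·0.0000) / (3.3) = 0.3030;  u ← (1−ω)·0.0000 + ω·0.3030 = 0.1818
  v: GS value = (-11 - (2)·0.1818 - (-1.7)·0.0000) / (4.7) = -2.4178;  v ← (1−ω)·0.0000 + ω·-2.4178 = -1.4507
  w: GS value = (-11 - (2.7)·0.1818 - (-3.3)·-1.4507) / (9) = -1.8087;  w ← (1−ω)·0.0000 + ω·-1.8087 = -1.0852
Iteration 2:
  u: GS value = (1 - (-0.3)·-1.4507 - (2)·-1.0852) / (3.3) = 0.8288;  u ← (1−ω)·0.1818 + ω·0.8288 = 0.5700
  v: GS value = (-11 - (2)·0.5700 - (-1.7)·-1.0852) / (4.7) = -2.9755;  v ← (1−ω)·-1.4507 + ω·-2.9755 = -2.3656
  w: GS value = (-11 - (2.7)·0.5700 - (-3.3)·-2.3656) / (9) = -2.2606;  w ← (1−ω)·-1.0852 + ω·-2.2606 = -1.7904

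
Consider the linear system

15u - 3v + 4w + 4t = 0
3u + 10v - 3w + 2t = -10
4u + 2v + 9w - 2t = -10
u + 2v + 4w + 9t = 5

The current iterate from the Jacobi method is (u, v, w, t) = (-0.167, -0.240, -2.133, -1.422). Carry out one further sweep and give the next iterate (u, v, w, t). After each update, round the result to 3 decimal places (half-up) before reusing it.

(0.900, -1.305, -1.300, 1.575)

One sweep:
  u = (0 - (-3)·-0.240 - (4)·-2.133 - (4)·-1.422) / (15) = 0.900
  v = (-10 - (3)·-0.167 - (-3)·-2.133 - (2)·-1.422) / (10) = -1.305
  w = (-10 - (4)·-0.167 - (2)·-0.240 - (-2)·-1.422) / (9) = -1.300
  t = (5 - (1)·-0.167 - (2)·-0.240 - (4)·-2.133) / (9) = 1.575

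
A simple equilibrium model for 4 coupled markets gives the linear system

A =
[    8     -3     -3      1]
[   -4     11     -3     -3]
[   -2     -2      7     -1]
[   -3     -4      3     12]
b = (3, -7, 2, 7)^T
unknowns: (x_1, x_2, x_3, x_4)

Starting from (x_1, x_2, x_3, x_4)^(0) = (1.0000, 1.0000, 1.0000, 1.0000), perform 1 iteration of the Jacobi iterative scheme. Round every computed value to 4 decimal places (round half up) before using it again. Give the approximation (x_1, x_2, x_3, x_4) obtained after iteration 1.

Iteration 1:
  x_1 = (3 - (-3)·1.0000 - (-3)·1.0000 - (1)·1.0000) / (8) = 1.0000
  x_2 = (-7 - (-4)·1.0000 - (-3)·1.0000 - (-3)·1.0000) / (11) = 0.2727
  x_3 = (2 - (-2)·1.0000 - (-2)·1.0000 - (-1)·1.0000) / (7) = 1.0000
  x_4 = (7 - (-3)·1.0000 - (-4)·1.0000 - (3)·1.0000) / (12) = 0.9167

(1.0000, 0.2727, 1.0000, 0.9167)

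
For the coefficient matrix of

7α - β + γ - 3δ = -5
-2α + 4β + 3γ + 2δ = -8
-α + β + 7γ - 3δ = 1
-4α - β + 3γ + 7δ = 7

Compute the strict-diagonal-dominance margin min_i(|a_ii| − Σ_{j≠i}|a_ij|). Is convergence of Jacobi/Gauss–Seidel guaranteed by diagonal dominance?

row 1: |7| − (1+1+3) = 2
row 2: |4| − (2+3+2) = -3
row 3: |7| − (1+1+3) = 2
row 4: |7| − (4+1+3) = -1
minimum over rows = -3 → not strictly diagonally dominant

-3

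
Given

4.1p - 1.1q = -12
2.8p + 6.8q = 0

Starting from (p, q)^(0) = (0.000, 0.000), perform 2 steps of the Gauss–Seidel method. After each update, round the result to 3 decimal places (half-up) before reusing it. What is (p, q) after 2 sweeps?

(-2.604, 1.072)

Iteration 1:
  p = (-12 - (-1.1)·0.000) / (4.1) = -2.927
  q = (0 - (2.8)·-2.927) / (6.8) = 1.205
Iteration 2:
  p = (-12 - (-1.1)·1.205) / (4.1) = -2.604
  q = (0 - (2.8)·-2.604) / (6.8) = 1.072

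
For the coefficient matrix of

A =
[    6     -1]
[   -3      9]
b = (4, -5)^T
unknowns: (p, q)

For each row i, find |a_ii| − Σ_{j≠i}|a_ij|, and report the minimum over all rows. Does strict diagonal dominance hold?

5

row 1: |6| − (1) = 5
row 2: |9| − (3) = 6
minimum over rows = 5 → strictly diagonally dominant (convergence guaranteed)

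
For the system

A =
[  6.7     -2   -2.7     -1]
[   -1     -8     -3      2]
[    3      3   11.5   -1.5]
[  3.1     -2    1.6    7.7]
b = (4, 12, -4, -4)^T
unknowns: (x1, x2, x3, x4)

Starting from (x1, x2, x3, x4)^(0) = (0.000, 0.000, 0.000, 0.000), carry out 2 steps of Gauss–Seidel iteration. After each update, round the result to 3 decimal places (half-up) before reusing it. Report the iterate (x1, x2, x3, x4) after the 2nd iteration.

(-0.082, -1.742, -0.022, -0.934)

Iteration 1:
  x1 = (4 - (-2)·0.000 - (-2.7)·0.000 - (-1)·0.000) / (6.7) = 0.597
  x2 = (12 - (-1)·0.597 - (-3)·0.000 - (2)·0.000) / (-8) = -1.575
  x3 = (-4 - (3)·0.597 - (3)·-1.575 - (-1.5)·0.000) / (11.5) = -0.093
  x4 = (-4 - (3.1)·0.597 - (-2)·-1.575 - (1.6)·-0.093) / (7.7) = -1.150
Iteration 2:
  x1 = (4 - (-2)·-1.575 - (-2.7)·-0.093 - (-1)·-1.150) / (6.7) = -0.082
  x2 = (12 - (-1)·-0.082 - (-3)·-0.093 - (2)·-1.150) / (-8) = -1.742
  x3 = (-4 - (3)·-0.082 - (3)·-1.742 - (-1.5)·-1.150) / (11.5) = -0.022
  x4 = (-4 - (3.1)·-0.082 - (-2)·-1.742 - (1.6)·-0.022) / (7.7) = -0.934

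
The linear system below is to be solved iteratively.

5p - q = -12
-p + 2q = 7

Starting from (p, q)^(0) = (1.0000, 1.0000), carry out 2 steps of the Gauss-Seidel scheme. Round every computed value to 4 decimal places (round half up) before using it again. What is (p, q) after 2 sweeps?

(-1.9200, 2.5400)

Iteration 1:
  p = (-12 - (-1)·1.0000) / (5) = -2.2000
  q = (7 - (-1)·-2.2000) / (2) = 2.4000
Iteration 2:
  p = (-12 - (-1)·2.4000) / (5) = -1.9200
  q = (7 - (-1)·-1.9200) / (2) = 2.5400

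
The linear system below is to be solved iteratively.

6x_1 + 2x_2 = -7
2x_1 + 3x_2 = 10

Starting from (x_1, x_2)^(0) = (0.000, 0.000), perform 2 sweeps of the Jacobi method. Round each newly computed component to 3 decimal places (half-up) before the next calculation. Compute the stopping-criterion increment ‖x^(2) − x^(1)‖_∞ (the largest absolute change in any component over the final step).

1.111

Iteration 1:
  x_1 = (-7 - (2)·0.000) / (6) = -1.167
  x_2 = (10 - (2)·0.000) / (3) = 3.333
Iteration 2:
  x_1 = (-7 - (2)·3.333) / (6) = -2.278
  x_2 = (10 - (2)·-1.167) / (3) = 4.111
Change: (-1.111, 0.778) → max |·| = 1.111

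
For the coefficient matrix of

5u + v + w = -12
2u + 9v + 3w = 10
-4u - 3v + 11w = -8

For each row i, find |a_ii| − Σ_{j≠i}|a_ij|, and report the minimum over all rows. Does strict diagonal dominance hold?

row 1: |5| − (1+1) = 3
row 2: |9| − (2+3) = 4
row 3: |11| − (4+3) = 4
minimum over rows = 3 → strictly diagonally dominant (convergence guaranteed)

3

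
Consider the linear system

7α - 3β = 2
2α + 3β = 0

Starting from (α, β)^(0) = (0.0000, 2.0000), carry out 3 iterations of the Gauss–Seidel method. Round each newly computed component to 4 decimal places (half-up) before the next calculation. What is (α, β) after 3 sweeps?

Iteration 1:
  α = (2 - (-3)·2.0000) / (7) = 1.1429
  β = (0 - (2)·1.1429) / (3) = -0.7619
Iteration 2:
  α = (2 - (-3)·-0.7619) / (7) = -0.0408
  β = (0 - (2)·-0.0408) / (3) = 0.0272
Iteration 3:
  α = (2 - (-3)·0.0272) / (7) = 0.2974
  β = (0 - (2)·0.2974) / (3) = -0.1983

(0.2974, -0.1983)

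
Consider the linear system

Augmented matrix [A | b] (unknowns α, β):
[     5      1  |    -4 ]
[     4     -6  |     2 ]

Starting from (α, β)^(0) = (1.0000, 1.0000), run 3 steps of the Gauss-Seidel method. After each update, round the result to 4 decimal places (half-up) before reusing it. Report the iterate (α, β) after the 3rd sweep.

Iteration 1:
  α = (-4 - (1)·1.0000) / (5) = -1.0000
  β = (2 - (4)·-1.0000) / (-6) = -1.0000
Iteration 2:
  α = (-4 - (1)·-1.0000) / (5) = -0.6000
  β = (2 - (4)·-0.6000) / (-6) = -0.7333
Iteration 3:
  α = (-4 - (1)·-0.7333) / (5) = -0.6533
  β = (2 - (4)·-0.6533) / (-6) = -0.7689

(-0.6533, -0.7689)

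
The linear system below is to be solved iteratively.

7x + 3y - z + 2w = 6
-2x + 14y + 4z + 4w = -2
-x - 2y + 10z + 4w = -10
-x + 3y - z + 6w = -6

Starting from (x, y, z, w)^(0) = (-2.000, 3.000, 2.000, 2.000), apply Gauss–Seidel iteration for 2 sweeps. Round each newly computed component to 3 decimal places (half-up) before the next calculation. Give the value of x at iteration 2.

1.369

Iteration 1:
  x = (6 - (3)·3.000 - (-1)·2.000 - (2)·2.000) / (7) = -0.714
  y = (-2 - (-2)·-0.714 - (4)·2.000 - (4)·2.000) / (14) = -1.388
  z = (-10 - (-1)·-0.714 - (-2)·-1.388 - (4)·2.000) / (10) = -2.149
  w = (-6 - (-1)·-0.714 - (3)·-1.388 - (-1)·-2.149) / (6) = -0.783
Iteration 2:
  x = (6 - (3)·-1.388 - (-1)·-2.149 - (2)·-0.783) / (7) = 1.369
  y = (-2 - (-2)·1.369 - (4)·-2.149 - (4)·-0.783) / (14) = 0.890
  z = (-10 - (-1)·1.369 - (-2)·0.890 - (4)·-0.783) / (10) = -0.372
  w = (-6 - (-1)·1.369 - (3)·0.890 - (-1)·-0.372) / (6) = -1.279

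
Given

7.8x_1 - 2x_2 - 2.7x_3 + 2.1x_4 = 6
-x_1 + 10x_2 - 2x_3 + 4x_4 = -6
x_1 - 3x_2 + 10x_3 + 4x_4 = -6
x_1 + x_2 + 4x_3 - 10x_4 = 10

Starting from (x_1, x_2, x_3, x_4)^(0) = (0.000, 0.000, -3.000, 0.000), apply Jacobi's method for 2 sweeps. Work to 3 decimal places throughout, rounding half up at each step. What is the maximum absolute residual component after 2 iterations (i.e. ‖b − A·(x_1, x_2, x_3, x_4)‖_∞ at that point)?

4.637

Iteration 1:
  x_1 = (6 - (-2)·0.000 - (-2.7)·-3.000 - (2.1)·0.000) / (7.8) = -0.269
  x_2 = (-6 - (-1)·0.000 - (-2)·-3.000 - (4)·0.000) / (10) = -1.200
  x_3 = (-6 - (1)·0.000 - (-3)·0.000 - (4)·0.000) / (10) = -0.600
  x_4 = (10 - (1)·0.000 - (1)·0.000 - (4)·-3.000) / (-10) = -2.200
Iteration 2:
  x_1 = (6 - (-2)·-1.200 - (-2.7)·-0.600 - (2.1)·-2.200) / (7.8) = 0.846
  x_2 = (-6 - (-1)·-0.269 - (-2)·-0.600 - (4)·-2.200) / (10) = 0.133
  x_3 = (-6 - (1)·-0.269 - (-3)·-1.200 - (4)·-2.200) / (10) = -0.053
  x_4 = (10 - (1)·-0.269 - (1)·-1.200 - (4)·-0.600) / (-10) = -1.387
Residual b − A·x = (2.437, -1.042, -0.369, -4.637); ∞-norm = 4.637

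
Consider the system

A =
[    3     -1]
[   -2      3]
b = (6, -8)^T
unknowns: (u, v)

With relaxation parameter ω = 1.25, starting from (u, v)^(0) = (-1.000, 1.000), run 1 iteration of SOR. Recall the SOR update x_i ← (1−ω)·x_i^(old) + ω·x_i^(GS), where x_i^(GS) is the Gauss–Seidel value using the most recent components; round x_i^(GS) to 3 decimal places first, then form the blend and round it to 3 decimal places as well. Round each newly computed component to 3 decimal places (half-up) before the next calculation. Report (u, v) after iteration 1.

Iteration 1:
  u: GS value = (6 - (-1)·1.000) / (3) = 2.333;  u ← (1−ω)·-1.000 + ω·2.333 = 3.166
  v: GS value = (-8 - (-2)·3.166) / (3) = -0.556;  v ← (1−ω)·1.000 + ω·-0.556 = -0.945

(3.166, -0.945)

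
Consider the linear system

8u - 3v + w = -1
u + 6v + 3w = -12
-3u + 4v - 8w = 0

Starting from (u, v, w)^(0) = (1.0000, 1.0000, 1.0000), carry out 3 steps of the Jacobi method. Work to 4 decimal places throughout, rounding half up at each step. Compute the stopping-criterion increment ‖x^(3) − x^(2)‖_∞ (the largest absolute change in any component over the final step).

Iteration 1:
  u = (-1 - (-3)·1.0000 - (1)·1.0000) / (8) = 0.1250
  v = (-12 - (1)·1.0000 - (3)·1.0000) / (6) = -2.6667
  w = (0 - (-3)·1.0000 - (4)·1.0000) / (-8) = 0.1250
Iteration 2:
  u = (-1 - (-3)·-2.6667 - (1)·0.1250) / (8) = -1.1406
  v = (-12 - (1)·0.1250 - (3)·0.1250) / (6) = -2.0833
  w = (0 - (-3)·0.1250 - (4)·-2.6667) / (-8) = -1.3802
Iteration 3:
  u = (-1 - (-3)·-2.0833 - (1)·-1.3802) / (8) = -0.7337
  v = (-12 - (1)·-1.1406 - (3)·-1.3802) / (6) = -1.1198
  w = (0 - (-3)·-1.1406 - (4)·-2.0833) / (-8) = -0.6139
Change: (0.4069, 0.9635, 0.7663) → max |·| = 0.9635

0.9635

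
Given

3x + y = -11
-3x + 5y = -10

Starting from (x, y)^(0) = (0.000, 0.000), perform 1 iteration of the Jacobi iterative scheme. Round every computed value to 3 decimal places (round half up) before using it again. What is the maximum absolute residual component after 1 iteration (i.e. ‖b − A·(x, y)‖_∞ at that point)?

11.001

Iteration 1:
  x = (-11 - (1)·0.000) / (3) = -3.667
  y = (-10 - (-3)·0.000) / (5) = -2.000
Residual b − A·x = (2.001, -11.001); ∞-norm = 11.001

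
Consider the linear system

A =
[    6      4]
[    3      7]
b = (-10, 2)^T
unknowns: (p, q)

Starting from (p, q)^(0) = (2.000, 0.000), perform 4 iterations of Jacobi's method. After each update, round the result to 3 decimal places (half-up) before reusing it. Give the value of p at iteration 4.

-2.225

Iteration 1:
  p = (-10 - (4)·0.000) / (6) = -1.667
  q = (2 - (3)·2.000) / (7) = -0.571
Iteration 2:
  p = (-10 - (4)·-0.571) / (6) = -1.286
  q = (2 - (3)·-1.667) / (7) = 1.000
Iteration 3:
  p = (-10 - (4)·1.000) / (6) = -2.333
  q = (2 - (3)·-1.286) / (7) = 0.837
Iteration 4:
  p = (-10 - (4)·0.837) / (6) = -2.225
  q = (2 - (3)·-2.333) / (7) = 1.286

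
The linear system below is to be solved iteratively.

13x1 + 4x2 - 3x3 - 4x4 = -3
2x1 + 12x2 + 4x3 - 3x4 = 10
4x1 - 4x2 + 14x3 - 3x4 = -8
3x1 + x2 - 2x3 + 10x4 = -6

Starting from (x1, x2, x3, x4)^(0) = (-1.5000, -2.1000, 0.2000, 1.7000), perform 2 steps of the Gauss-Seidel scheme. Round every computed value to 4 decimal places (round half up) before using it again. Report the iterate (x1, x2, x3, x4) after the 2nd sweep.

(-0.9110, 0.7909, -0.3074, -0.4673)

Iteration 1:
  x1 = (-3 - (4)·-2.1000 - (-3)·0.2000 - (-4)·1.7000) / (13) = 0.9846
  x2 = (10 - (2)·0.9846 - (4)·0.2000 - (-3)·1.7000) / (12) = 1.0276
  x3 = (-8 - (4)·0.9846 - (-4)·1.0276 - (-3)·1.7000) / (14) = -0.1949
  x4 = (-6 - (3)·0.9846 - (1)·1.0276 - (-2)·-0.1949) / (10) = -1.0371
Iteration 2:
  x1 = (-3 - (4)·1.0276 - (-3)·-0.1949 - (-4)·-1.0371) / (13) = -0.9110
  x2 = (10 - (2)·-0.9110 - (4)·-0.1949 - (-3)·-1.0371) / (12) = 0.7909
  x3 = (-8 - (4)·-0.9110 - (-4)·0.7909 - (-3)·-1.0371) / (14) = -0.3074
  x4 = (-6 - (3)·-0.9110 - (1)·0.7909 - (-2)·-0.3074) / (10) = -0.4673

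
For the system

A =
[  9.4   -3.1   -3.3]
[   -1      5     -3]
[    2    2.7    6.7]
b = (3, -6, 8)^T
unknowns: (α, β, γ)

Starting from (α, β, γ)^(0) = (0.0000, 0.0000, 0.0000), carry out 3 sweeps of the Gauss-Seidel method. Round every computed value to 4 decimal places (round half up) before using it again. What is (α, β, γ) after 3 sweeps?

(0.6553, -0.3998, 1.1595)

Iteration 1:
  α = (3 - (-3.1)·0.0000 - (-3.3)·0.0000) / (9.4) = 0.3191
  β = (-6 - (-1)·0.3191 - (-3)·0.0000) / (5) = -1.1362
  γ = (8 - (2)·0.3191 - (2.7)·-1.1362) / (6.7) = 1.5566
Iteration 2:
  α = (3 - (-3.1)·-1.1362 - (-3.3)·1.5566) / (9.4) = 0.4909
  β = (-6 - (-1)·0.4909 - (-3)·1.5566) / (5) = -0.1679
  γ = (8 - (2)·0.4909 - (2.7)·-0.1679) / (6.7) = 1.1152
Iteration 3:
  α = (3 - (-3.1)·-0.1679 - (-3.3)·1.1152) / (9.4) = 0.6553
  β = (-6 - (-1)·0.6553 - (-3)·1.1152) / (5) = -0.3998
  γ = (8 - (2)·0.6553 - (2.7)·-0.3998) / (6.7) = 1.1595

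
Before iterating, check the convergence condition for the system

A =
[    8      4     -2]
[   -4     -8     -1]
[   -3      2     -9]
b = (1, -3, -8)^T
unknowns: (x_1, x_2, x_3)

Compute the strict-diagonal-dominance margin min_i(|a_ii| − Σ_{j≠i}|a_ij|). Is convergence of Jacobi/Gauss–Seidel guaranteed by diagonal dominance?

row 1: |8| − (4+2) = 2
row 2: |-8| − (4+1) = 3
row 3: |-9| − (3+2) = 4
minimum over rows = 2 → strictly diagonally dominant (convergence guaranteed)

2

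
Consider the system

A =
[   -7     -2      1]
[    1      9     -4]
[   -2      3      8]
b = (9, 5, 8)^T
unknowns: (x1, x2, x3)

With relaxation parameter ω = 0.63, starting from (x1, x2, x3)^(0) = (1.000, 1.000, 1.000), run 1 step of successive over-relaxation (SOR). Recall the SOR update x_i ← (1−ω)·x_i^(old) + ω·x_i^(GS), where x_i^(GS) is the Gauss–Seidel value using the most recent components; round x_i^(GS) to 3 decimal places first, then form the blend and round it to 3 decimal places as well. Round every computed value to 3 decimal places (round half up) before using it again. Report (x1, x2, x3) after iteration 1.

(-0.530, 1.037, 0.672)

Iteration 1:
  x1: GS value = (9 - (-2)·1.000 - (1)·1.000) / (-7) = -1.429;  x1 ← (1−ω)·1.000 + ω·-1.429 = -0.530
  x2: GS value = (5 - (1)·-0.530 - (-4)·1.000) / (9) = 1.059;  x2 ← (1−ω)·1.000 + ω·1.059 = 1.037
  x3: GS value = (8 - (-2)·-0.530 - (3)·1.037) / (8) = 0.479;  x3 ← (1−ω)·1.000 + ω·0.479 = 0.672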